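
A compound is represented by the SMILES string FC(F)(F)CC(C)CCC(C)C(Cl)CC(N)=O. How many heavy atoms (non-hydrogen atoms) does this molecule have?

Every atom symbol written in the SMILES (organic subset) is one heavy atom; implicit H are not written.
Heavy atoms by element → C:11, Cl:1, F:3, N:1, O:1.
Total: 17.

17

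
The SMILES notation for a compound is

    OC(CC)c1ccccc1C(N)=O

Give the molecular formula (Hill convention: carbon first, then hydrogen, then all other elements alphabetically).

C10H13NO2

Walk through each heavy atom and fill implicit hydrogens from standard valence (C 4, N 3, O 2, S 2, halogen 1); for lowercase aromatic atoms, an aromatic c carries 1 H when it has two neighbours and 0 H with three, and aromatic n carries 0 H:
  atom 1: O, bond orders sum to 1 (valence 2) → 1 H
  atom 2: C, bond orders sum to 3 (valence 4) → 1 H
  atom 3: C, bond orders sum to 2 (valence 4) → 2 H
  atom 4: C, bond orders sum to 1 (valence 4) → 3 H
  atom 5: aromatic c, 3 neighbours → 0 H
  atom 6: aromatic c, 2 neighbours → 1 H
  atom 7: aromatic c, 2 neighbours → 1 H
  atom 8: aromatic c, 2 neighbours → 1 H
  atom 9: aromatic c, 2 neighbours → 1 H
  atom 10: aromatic c, 3 neighbours → 0 H
  atom 11: C, bond orders sum to 4 (valence 4) → 0 H
  atom 12: N, bond orders sum to 1 (valence 3) → 2 H
  atom 13: O, bond orders sum to 2 (valence 2) → 0 H
Totals → C:10, H:13, N:1, O:2.
In Hill order: C10H13NO2.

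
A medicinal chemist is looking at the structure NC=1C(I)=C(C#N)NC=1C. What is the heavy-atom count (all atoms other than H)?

10

Every atom symbol written in the SMILES (organic subset) is one heavy atom; implicit H are not written.
Heavy atoms by element → C:6, I:1, N:3.
Total: 10.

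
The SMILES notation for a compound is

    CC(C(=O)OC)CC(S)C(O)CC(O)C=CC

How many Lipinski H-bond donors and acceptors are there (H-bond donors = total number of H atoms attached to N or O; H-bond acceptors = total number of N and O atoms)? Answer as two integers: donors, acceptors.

Donors: find every N or O and count the H atoms it carries.
  atom 4 (O): bond orders sum to 2 → 0 H
  atom 5 (O): bond orders sum to 2 → 0 H
  atom 11 (O): bond orders sum to 1 → 1 H
  atom 14 (O): bond orders sum to 1 → 1 H
Lipinski HBD = 2.
Acceptors: N atoms = 0, O atoms = 4 → HBA = 4.

2, 4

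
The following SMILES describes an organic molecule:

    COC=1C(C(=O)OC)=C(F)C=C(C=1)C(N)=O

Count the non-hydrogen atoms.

Every atom symbol written in the SMILES (organic subset) is one heavy atom; implicit H are not written.
Heavy atoms by element → C:10, F:1, N:1, O:4.
Total: 16.

16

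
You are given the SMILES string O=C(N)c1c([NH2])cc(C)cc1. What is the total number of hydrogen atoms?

10

Walk through each heavy atom and fill implicit hydrogens from standard valence (C 4, N 3, O 2, S 2, halogen 1); for lowercase aromatic atoms, an aromatic c carries 1 H when it has two neighbours and 0 H with three, and aromatic n carries 0 H:
  atom 1: O, bond orders sum to 2 (valence 2) → 0 H
  atom 2: C, bond orders sum to 4 (valence 4) → 0 H
  atom 3: N, bond orders sum to 1 (valence 3) → 2 H
  atom 4: aromatic c, 3 neighbours → 0 H
  atom 5: aromatic c, 3 neighbours → 0 H
  atom 6: N with explicit H count 2
  atom 7: aromatic c, 2 neighbours → 1 H
  atom 8: aromatic c, 3 neighbours → 0 H
  atom 9: C, bond orders sum to 1 (valence 4) → 3 H
  atom 10: aromatic c, 2 neighbours → 1 H
  atom 11: aromatic c, 2 neighbours → 1 H
Total hydrogens: 10.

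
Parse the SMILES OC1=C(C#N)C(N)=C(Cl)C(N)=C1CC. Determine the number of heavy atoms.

Every atom symbol written in the SMILES (organic subset) is one heavy atom; implicit H are not written.
Heavy atoms by element → C:9, Cl:1, N:3, O:1.
Total: 14.

14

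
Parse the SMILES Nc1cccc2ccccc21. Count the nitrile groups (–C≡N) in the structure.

Scan the SMILES for the nitrile motif — none present.
Groups that are present: 1 primary amine.

0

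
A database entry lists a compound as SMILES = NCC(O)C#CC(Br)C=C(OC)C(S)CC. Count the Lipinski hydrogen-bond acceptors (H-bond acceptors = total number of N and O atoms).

N atoms: 1; O atoms: 2.
Lipinski HBA = 1 + 2 = 3.

3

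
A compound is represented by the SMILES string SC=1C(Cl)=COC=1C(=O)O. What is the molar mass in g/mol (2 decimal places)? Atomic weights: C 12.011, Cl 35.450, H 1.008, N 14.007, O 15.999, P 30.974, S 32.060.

First, the molecular formula is C5H3ClO3S (counting implicit H from valence).
  C: 5 × 12.011 = 60.055
  Cl: 1 × 35.450 = 35.450
  H: 3 × 1.008 = 3.024
  O: 3 × 15.999 = 47.997
  S: 1 × 32.060 = 32.060
Sum: 5×12.011 + 1×35.450 + 3×1.008 + 3×15.999 + 1×32.060 = 178.586 → 178.59 g/mol.

178.59 g/mol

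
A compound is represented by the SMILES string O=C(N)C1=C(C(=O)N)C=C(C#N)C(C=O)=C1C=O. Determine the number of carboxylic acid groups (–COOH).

Scan the SMILES for the carboxylic acid motif — none present.
Groups that are present: 2 aldehyde, 2 amide, 1 nitrile.

0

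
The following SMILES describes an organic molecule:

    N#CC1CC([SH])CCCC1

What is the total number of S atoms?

1

Scan the SMILES for S atoms (remember two-letter symbols like Cl and Br are single atoms).
Sulfur count: 1.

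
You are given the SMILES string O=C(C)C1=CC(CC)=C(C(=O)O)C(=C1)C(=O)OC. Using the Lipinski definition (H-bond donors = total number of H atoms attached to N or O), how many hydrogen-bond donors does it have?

1

Donors: find every N or O and count the H atoms it carries.
  atom 1 (O): bond orders sum to 2 → 0 H
  atom 11 (O): bond orders sum to 2 → 0 H
  atom 12 (O): bond orders sum to 1 → 1 H
  atom 16 (O): bond orders sum to 2 → 0 H
  atom 17 (O): bond orders sum to 2 → 0 H
Lipinski HBD = 1.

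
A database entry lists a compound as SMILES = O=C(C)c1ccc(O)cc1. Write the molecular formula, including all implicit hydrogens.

Walk through each heavy atom and fill implicit hydrogens from standard valence (C 4, N 3, O 2, S 2, halogen 1); for lowercase aromatic atoms, an aromatic c carries 1 H when it has two neighbours and 0 H with three, and aromatic n carries 0 H:
  atom 1: O, bond orders sum to 2 (valence 2) → 0 H
  atom 2: C, bond orders sum to 4 (valence 4) → 0 H
  atom 3: C, bond orders sum to 1 (valence 4) → 3 H
  atom 4: aromatic c, 3 neighbours → 0 H
  atom 5: aromatic c, 2 neighbours → 1 H
  atom 6: aromatic c, 2 neighbours → 1 H
  atom 7: aromatic c, 3 neighbours → 0 H
  atom 8: O, bond orders sum to 1 (valence 2) → 1 H
  atom 9: aromatic c, 2 neighbours → 1 H
  atom 10: aromatic c, 2 neighbours → 1 H
Totals → C:8, H:8, O:2.

C8H8O2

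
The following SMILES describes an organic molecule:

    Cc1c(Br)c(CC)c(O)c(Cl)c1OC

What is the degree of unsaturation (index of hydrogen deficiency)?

4

Molecular formula: C10H12BrClO2.
DoU = (2C + 2 + N − H − X) / 2, where X is the halogen count and O/S are ignored.
    = (2·10 + 2 + 0 − 12 − 2) / 2 = 8 / 2 = 4.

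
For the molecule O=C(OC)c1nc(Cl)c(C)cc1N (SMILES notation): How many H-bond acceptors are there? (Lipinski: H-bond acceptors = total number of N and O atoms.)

4

N atoms: 2; O atoms: 2.
Lipinski HBA = 2 + 2 = 4.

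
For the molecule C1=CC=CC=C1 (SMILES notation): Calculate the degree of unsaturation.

4

Molecular formula: C6H6.
DoU = (2C + 2 + N − H − X) / 2, where X is the halogen count and O/S are ignored.
    = (2·6 + 2 + 0 − 6 − 0) / 2 = 8 / 2 = 4.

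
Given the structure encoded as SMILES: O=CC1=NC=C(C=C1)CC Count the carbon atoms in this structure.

8

Count every carbon token in the SMILES (each C, including those in ring-closure positions and inside branches).
Carbon count: 8.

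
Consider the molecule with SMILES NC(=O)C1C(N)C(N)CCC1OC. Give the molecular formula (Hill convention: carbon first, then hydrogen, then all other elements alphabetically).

Walk through each heavy atom and fill implicit hydrogens from standard valence (C 4, N 3, O 2, S 2, halogen 1):
  atom 1: N, bond orders sum to 1 (valence 3) → 2 H
  atom 2: C, bond orders sum to 4 (valence 4) → 0 H
  atom 3: O, bond orders sum to 2 (valence 2) → 0 H
  atom 4: C, bond orders sum to 3 (valence 4) → 1 H
  atom 5: C, bond orders sum to 3 (valence 4) → 1 H
  atom 6: N, bond orders sum to 1 (valence 3) → 2 H
  atom 7: C, bond orders sum to 3 (valence 4) → 1 H
  atom 8: N, bond orders sum to 1 (valence 3) → 2 H
  atom 9: C, bond orders sum to 2 (valence 4) → 2 H
  atom 10: C, bond orders sum to 2 (valence 4) → 2 H
  atom 11: C, bond orders sum to 3 (valence 4) → 1 H
  atom 12: O, bond orders sum to 2 (valence 2) → 0 H
  atom 13: C, bond orders sum to 1 (valence 4) → 3 H
Totals → C:8, H:17, N:3, O:2.
In Hill order: C8H17N3O2.

C8H17N3O2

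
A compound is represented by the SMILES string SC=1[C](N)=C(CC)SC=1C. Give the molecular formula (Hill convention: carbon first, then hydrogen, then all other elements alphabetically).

C7H11NS2

Walk through each heavy atom and fill implicit hydrogens from standard valence (C 4, N 3, O 2, S 2, halogen 1):
  atom 1: S, bond orders sum to 1 (valence 2) → 1 H
  atom 2: C, bond orders sum to 4 (valence 4) → 0 H
  atom 3: C with explicit H count 0
  atom 4: N, bond orders sum to 1 (valence 3) → 2 H
  atom 5: C, bond orders sum to 4 (valence 4) → 0 H
  atom 6: C, bond orders sum to 2 (valence 4) → 2 H
  atom 7: C, bond orders sum to 1 (valence 4) → 3 H
  atom 8: S, bond orders sum to 2 (valence 2) → 0 H
  atom 9: C, bond orders sum to 4 (valence 4) → 0 H
  atom 10: C, bond orders sum to 1 (valence 4) → 3 H
Totals → C:7, H:11, N:1, S:2.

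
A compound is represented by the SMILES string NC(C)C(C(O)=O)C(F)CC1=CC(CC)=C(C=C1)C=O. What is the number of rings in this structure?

1

In SMILES, each pair of matching ring-closure digits denotes one ring-closing bond; the number of such bonds equals the number of independent rings.
Ring-closure bonds here: 1.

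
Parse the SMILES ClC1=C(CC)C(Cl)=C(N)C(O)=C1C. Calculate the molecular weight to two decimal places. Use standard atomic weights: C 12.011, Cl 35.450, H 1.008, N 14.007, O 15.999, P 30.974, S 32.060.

First, the molecular formula is C9H11Cl2NO (counting implicit H from valence).
  C: 9 × 12.011 = 108.099
  Cl: 2 × 35.450 = 70.900
  H: 11 × 1.008 = 11.088
  N: 1 × 14.007 = 14.007
  O: 1 × 15.999 = 15.999
Sum: 9×12.011 + 2×35.450 + 11×1.008 + 1×14.007 + 1×15.999 = 220.093 → 220.09 g/mol.

220.09 g/mol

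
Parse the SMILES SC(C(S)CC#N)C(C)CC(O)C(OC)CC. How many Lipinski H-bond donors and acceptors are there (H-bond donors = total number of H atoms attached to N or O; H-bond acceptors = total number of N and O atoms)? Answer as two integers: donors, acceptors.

Donors: find every N or O and count the H atoms it carries.
  atom 7 (N): bond orders sum to 3 → 0 H
  atom 12 (O): bond orders sum to 1 → 1 H
  atom 14 (O): bond orders sum to 2 → 0 H
Lipinski HBD = 1.
Acceptors: N atoms = 1, O atoms = 2 → HBA = 3.

1, 3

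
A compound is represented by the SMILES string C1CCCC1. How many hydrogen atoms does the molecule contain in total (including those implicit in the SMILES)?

Walk through each heavy atom and fill implicit hydrogens from standard valence (C 4, N 3, O 2, S 2, halogen 1):
  atom 1: C, bond orders sum to 2 (valence 4) → 2 H
  atom 2: C, bond orders sum to 2 (valence 4) → 2 H
  atom 3: C, bond orders sum to 2 (valence 4) → 2 H
  atom 4: C, bond orders sum to 2 (valence 4) → 2 H
  atom 5: C, bond orders sum to 2 (valence 4) → 2 H
Total hydrogens: 10.

10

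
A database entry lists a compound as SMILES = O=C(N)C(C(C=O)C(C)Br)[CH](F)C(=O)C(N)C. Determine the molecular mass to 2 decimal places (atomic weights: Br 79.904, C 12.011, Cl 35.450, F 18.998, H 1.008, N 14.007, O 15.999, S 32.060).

311.15 g/mol

First, the molecular formula is C10H16BrFN2O3 (counting implicit H from valence).
  Br: 1 × 79.904 = 79.904
  C: 10 × 12.011 = 120.110
  F: 1 × 18.998 = 18.998
  H: 16 × 1.008 = 16.128
  N: 2 × 14.007 = 28.014
  O: 3 × 15.999 = 47.997
Sum: 1×79.904 + 10×12.011 + 1×18.998 + 16×1.008 + 2×14.007 + 3×15.999 = 311.151 → 311.15 g/mol.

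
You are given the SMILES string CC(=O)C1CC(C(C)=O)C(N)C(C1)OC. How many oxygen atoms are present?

3

Scan the SMILES for O atoms (remember two-letter symbols like Cl and Br are single atoms).
Oxygen count: 3.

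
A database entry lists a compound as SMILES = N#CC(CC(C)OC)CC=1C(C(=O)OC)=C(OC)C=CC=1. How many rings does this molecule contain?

1

In SMILES, each pair of matching ring-closure digits denotes one ring-closing bond; the number of such bonds equals the number of independent rings.
Ring-closure bonds here: 1.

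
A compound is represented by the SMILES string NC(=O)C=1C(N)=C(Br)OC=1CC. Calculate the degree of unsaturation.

4

Degree of unsaturation = (number of rings) + (number of π bonds).
Ring closures in the SMILES: 1.
π bonds: 3 double bonds (each 1 DoU) → 3 DoU from unsaturation.
Total DoU = 1 + 3 = 4.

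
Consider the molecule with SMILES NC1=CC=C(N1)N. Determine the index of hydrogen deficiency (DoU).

3

Degree of unsaturation = (number of rings) + (number of π bonds).
Ring closures in the SMILES: 1.
π bonds: 2 double bonds (each 1 DoU) → 2 DoU from unsaturation.
Total DoU = 1 + 2 = 3.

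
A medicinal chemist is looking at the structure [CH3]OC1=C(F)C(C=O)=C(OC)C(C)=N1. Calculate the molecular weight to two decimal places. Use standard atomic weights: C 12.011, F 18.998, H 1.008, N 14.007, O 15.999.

First, the molecular formula is C9H10FNO3 (counting implicit H from valence).
  C: 9 × 12.011 = 108.099
  F: 1 × 18.998 = 18.998
  H: 10 × 1.008 = 10.080
  N: 1 × 14.007 = 14.007
  O: 3 × 15.999 = 47.997
Sum: 9×12.011 + 1×18.998 + 10×1.008 + 1×14.007 + 3×15.999 = 199.181 → 199.18 g/mol.

199.18 g/mol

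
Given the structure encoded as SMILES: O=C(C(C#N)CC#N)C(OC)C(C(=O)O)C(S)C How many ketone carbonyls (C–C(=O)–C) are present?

The ketone motif appears at heavy-atom position 2 in the SMILES.
Other groups present: 1 carboxylic acid, 1 ether, 2 nitrile, 1 thiol.
Ketone count: 1.

1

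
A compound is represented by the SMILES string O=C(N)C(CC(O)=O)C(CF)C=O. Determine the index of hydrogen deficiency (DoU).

Degree of unsaturation = (number of rings) + (number of π bonds).
Ring closures in the SMILES: 0.
π bonds: 3 double bonds (each 1 DoU) → 3 DoU from unsaturation.
Total DoU = 0 + 3 = 3.

3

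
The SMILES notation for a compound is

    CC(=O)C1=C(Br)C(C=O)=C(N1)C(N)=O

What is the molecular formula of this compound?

C8H7BrN2O3

Walk through each heavy atom and fill implicit hydrogens from standard valence (C 4, N 3, O 2, S 2, halogen 1):
  atom 1: C, bond orders sum to 1 (valence 4) → 3 H
  atom 2: C, bond orders sum to 4 (valence 4) → 0 H
  atom 3: O, bond orders sum to 2 (valence 2) → 0 H
  atom 4: C, bond orders sum to 4 (valence 4) → 0 H
  atom 5: C, bond orders sum to 4 (valence 4) → 0 H
  atom 6: Br (halogen, monovalent) → 0 H
  atom 7: C, bond orders sum to 4 (valence 4) → 0 H
  atom 8: C, bond orders sum to 3 (valence 4) → 1 H
  atom 9: O, bond orders sum to 2 (valence 2) → 0 H
  atom 10: C, bond orders sum to 4 (valence 4) → 0 H
  atom 11: N, bond orders sum to 2 (valence 3) → 1 H
  atom 12: C, bond orders sum to 4 (valence 4) → 0 H
  atom 13: N, bond orders sum to 1 (valence 3) → 2 H
  atom 14: O, bond orders sum to 2 (valence 2) → 0 H
Totals → C:8, H:7, Br:1, N:2, O:3.
In Hill order: C8H7BrN2O3.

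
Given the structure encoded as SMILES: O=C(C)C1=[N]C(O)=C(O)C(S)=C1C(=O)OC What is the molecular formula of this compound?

C9H9NO5S

Walk through each heavy atom and fill implicit hydrogens from standard valence (C 4, N 3, O 2, S 2, halogen 1):
  atom 1: O, bond orders sum to 2 (valence 2) → 0 H
  atom 2: C, bond orders sum to 4 (valence 4) → 0 H
  atom 3: C, bond orders sum to 1 (valence 4) → 3 H
  atom 4: C, bond orders sum to 4 (valence 4) → 0 H
  atom 5: N with explicit H count 0
  atom 6: C, bond orders sum to 4 (valence 4) → 0 H
  atom 7: O, bond orders sum to 1 (valence 2) → 1 H
  atom 8: C, bond orders sum to 4 (valence 4) → 0 H
  atom 9: O, bond orders sum to 1 (valence 2) → 1 H
  atom 10: C, bond orders sum to 4 (valence 4) → 0 H
  atom 11: S, bond orders sum to 1 (valence 2) → 1 H
  atom 12: C, bond orders sum to 4 (valence 4) → 0 H
  atom 13: C, bond orders sum to 4 (valence 4) → 0 H
  atom 14: O, bond orders sum to 2 (valence 2) → 0 H
  atom 15: O, bond orders sum to 2 (valence 2) → 0 H
  atom 16: C, bond orders sum to 1 (valence 4) → 3 H
Totals → C:9, H:9, N:1, O:5, S:1.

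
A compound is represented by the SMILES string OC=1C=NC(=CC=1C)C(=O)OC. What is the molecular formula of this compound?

Walk through each heavy atom and fill implicit hydrogens from standard valence (C 4, N 3, O 2, S 2, halogen 1):
  atom 1: O, bond orders sum to 1 (valence 2) → 1 H
  atom 2: C, bond orders sum to 4 (valence 4) → 0 H
  atom 3: C, bond orders sum to 3 (valence 4) → 1 H
  atom 4: N, bond orders sum to 3 (valence 3) → 0 H
  atom 5: C, bond orders sum to 4 (valence 4) → 0 H
  atom 6: C, bond orders sum to 3 (valence 4) → 1 H
  atom 7: C, bond orders sum to 4 (valence 4) → 0 H
  atom 8: C, bond orders sum to 1 (valence 4) → 3 H
  atom 9: C, bond orders sum to 4 (valence 4) → 0 H
  atom 10: O, bond orders sum to 2 (valence 2) → 0 H
  atom 11: O, bond orders sum to 2 (valence 2) → 0 H
  atom 12: C, bond orders sum to 1 (valence 4) → 3 H
Totals → C:8, H:9, N:1, O:3.

C8H9NO3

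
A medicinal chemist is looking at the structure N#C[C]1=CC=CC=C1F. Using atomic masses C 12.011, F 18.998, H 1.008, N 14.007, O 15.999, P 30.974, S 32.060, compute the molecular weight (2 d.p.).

121.11 g/mol

First, the molecular formula is C7H4FN (counting implicit H from valence).
  C: 7 × 12.011 = 84.077
  F: 1 × 18.998 = 18.998
  H: 4 × 1.008 = 4.032
  N: 1 × 14.007 = 14.007
Sum: 7×12.011 + 1×18.998 + 4×1.008 + 1×14.007 = 121.114 → 121.11 g/mol.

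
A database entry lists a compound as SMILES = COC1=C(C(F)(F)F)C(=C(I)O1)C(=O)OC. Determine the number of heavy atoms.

Every atom symbol written in the SMILES (organic subset) is one heavy atom; implicit H are not written.
Heavy atoms by element → C:8, F:3, I:1, O:4.
Total: 16.

16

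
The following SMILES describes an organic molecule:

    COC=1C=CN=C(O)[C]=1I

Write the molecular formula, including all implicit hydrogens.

C6H6INO2

Walk through each heavy atom and fill implicit hydrogens from standard valence (C 4, N 3, O 2, S 2, halogen 1):
  atom 1: C, bond orders sum to 1 (valence 4) → 3 H
  atom 2: O, bond orders sum to 2 (valence 2) → 0 H
  atom 3: C, bond orders sum to 4 (valence 4) → 0 H
  atom 4: C, bond orders sum to 3 (valence 4) → 1 H
  atom 5: C, bond orders sum to 3 (valence 4) → 1 H
  atom 6: N, bond orders sum to 3 (valence 3) → 0 H
  atom 7: C, bond orders sum to 4 (valence 4) → 0 H
  atom 8: O, bond orders sum to 1 (valence 2) → 1 H
  atom 9: C with explicit H count 0
  atom 10: I (halogen, monovalent) → 0 H
Totals → C:6, H:6, I:1, N:1, O:2.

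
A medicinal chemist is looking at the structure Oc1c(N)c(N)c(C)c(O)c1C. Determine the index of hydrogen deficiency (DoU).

4

Molecular formula: C8H12N2O2.
DoU = (2C + 2 + N − H − X) / 2, where X is the halogen count and O/S are ignored.
    = (2·8 + 2 + 2 − 12 − 0) / 2 = 8 / 2 = 4.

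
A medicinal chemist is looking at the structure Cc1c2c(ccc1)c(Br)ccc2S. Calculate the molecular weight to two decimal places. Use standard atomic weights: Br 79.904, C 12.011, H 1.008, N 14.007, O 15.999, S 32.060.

253.16 g/mol

First, the molecular formula is C11H9BrS (counting implicit H from valence).
  Br: 1 × 79.904 = 79.904
  C: 11 × 12.011 = 132.121
  H: 9 × 1.008 = 9.072
  S: 1 × 32.060 = 32.060
Sum: 1×79.904 + 11×12.011 + 9×1.008 + 1×32.060 = 253.157 → 253.16 g/mol.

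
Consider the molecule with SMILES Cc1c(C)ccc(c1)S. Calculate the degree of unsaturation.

4

Molecular formula: C8H10S.
DoU = (2C + 2 + N − H − X) / 2, where X is the halogen count and O/S are ignored.
    = (2·8 + 2 + 0 − 10 − 0) / 2 = 8 / 2 = 4.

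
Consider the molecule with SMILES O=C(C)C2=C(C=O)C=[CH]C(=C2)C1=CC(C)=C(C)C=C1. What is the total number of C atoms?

17

Count every carbon token in the SMILES (each C, including those in ring-closure positions and inside branches).
Carbon count: 17.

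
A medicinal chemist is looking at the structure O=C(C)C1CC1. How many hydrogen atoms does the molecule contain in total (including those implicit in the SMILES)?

8

Walk through each heavy atom and fill implicit hydrogens from standard valence (C 4, N 3, O 2, S 2, halogen 1):
  atom 1: O, bond orders sum to 2 (valence 2) → 0 H
  atom 2: C, bond orders sum to 4 (valence 4) → 0 H
  atom 3: C, bond orders sum to 1 (valence 4) → 3 H
  atom 4: C, bond orders sum to 3 (valence 4) → 1 H
  atom 5: C, bond orders sum to 2 (valence 4) → 2 H
  atom 6: C, bond orders sum to 2 (valence 4) → 2 H
Total hydrogens: 8.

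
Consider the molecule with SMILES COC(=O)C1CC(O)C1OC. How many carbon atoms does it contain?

7

Count every carbon token in the SMILES (each C, including those in ring-closure positions and inside branches).
Carbon count: 7.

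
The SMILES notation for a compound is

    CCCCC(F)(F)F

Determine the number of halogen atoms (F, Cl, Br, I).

3

Halogen atoms appear at heavy-atom positions 6, 7, 8 (3×F).
Halogen count: 3.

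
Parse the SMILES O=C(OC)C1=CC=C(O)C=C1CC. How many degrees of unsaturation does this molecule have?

Molecular formula: C10H12O3.
DoU = (2C + 2 + N − H − X) / 2, where X is the halogen count and O/S are ignored.
    = (2·10 + 2 + 0 − 12 − 0) / 2 = 10 / 2 = 5.

5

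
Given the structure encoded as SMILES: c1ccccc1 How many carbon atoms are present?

6

Count every carbon token in the SMILES (each C, including those in ring-closure positions and inside branches).
Carbon count: 6.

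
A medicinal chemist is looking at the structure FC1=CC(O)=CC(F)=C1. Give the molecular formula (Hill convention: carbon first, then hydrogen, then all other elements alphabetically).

Walk through each heavy atom and fill implicit hydrogens from standard valence (C 4, N 3, O 2, S 2, halogen 1):
  atom 1: F (halogen, monovalent) → 0 H
  atom 2: C, bond orders sum to 4 (valence 4) → 0 H
  atom 3: C, bond orders sum to 3 (valence 4) → 1 H
  atom 4: C, bond orders sum to 4 (valence 4) → 0 H
  atom 5: O, bond orders sum to 1 (valence 2) → 1 H
  atom 6: C, bond orders sum to 3 (valence 4) → 1 H
  atom 7: C, bond orders sum to 4 (valence 4) → 0 H
  atom 8: F (halogen, monovalent) → 0 H
  atom 9: C, bond orders sum to 3 (valence 4) → 1 H
Totals → C:6, H:4, F:2, O:1.
In Hill order: C6H4F2O.

C6H4F2O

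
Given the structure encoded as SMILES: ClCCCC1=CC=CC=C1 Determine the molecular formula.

Walk through each heavy atom and fill implicit hydrogens from standard valence (C 4, N 3, O 2, S 2, halogen 1):
  atom 1: Cl (halogen, monovalent) → 0 H
  atom 2: C, bond orders sum to 2 (valence 4) → 2 H
  atom 3: C, bond orders sum to 2 (valence 4) → 2 H
  atom 4: C, bond orders sum to 2 (valence 4) → 2 H
  atom 5: C, bond orders sum to 4 (valence 4) → 0 H
  atom 6: C, bond orders sum to 3 (valence 4) → 1 H
  atom 7: C, bond orders sum to 3 (valence 4) → 1 H
  atom 8: C, bond orders sum to 3 (valence 4) → 1 H
  atom 9: C, bond orders sum to 3 (valence 4) → 1 H
  atom 10: C, bond orders sum to 3 (valence 4) → 1 H
Totals → C:9, H:11, Cl:1.

C9H11Cl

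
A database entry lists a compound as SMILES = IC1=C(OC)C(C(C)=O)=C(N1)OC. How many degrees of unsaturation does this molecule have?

4

Degree of unsaturation = (number of rings) + (number of π bonds).
Ring closures in the SMILES: 1.
π bonds: 3 double bonds (each 1 DoU) → 3 DoU from unsaturation.
Total DoU = 1 + 3 = 4.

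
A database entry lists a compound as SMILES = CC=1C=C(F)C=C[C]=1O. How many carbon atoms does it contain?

7

Count every carbon token in the SMILES (each C, including those in ring-closure positions and inside branches).
Carbon count: 7.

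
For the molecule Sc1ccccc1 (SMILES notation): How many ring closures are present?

1

In SMILES, each pair of matching ring-closure digits denotes one ring-closing bond; the number of such bonds equals the number of independent rings.
Ring-closure bonds here: 1.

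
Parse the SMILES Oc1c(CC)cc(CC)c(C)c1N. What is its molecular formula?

C11H17NO

Walk through each heavy atom and fill implicit hydrogens from standard valence (C 4, N 3, O 2, S 2, halogen 1); for lowercase aromatic atoms, an aromatic c carries 1 H when it has two neighbours and 0 H with three, and aromatic n carries 0 H:
  atom 1: O, bond orders sum to 1 (valence 2) → 1 H
  atom 2: aromatic c, 3 neighbours → 0 H
  atom 3: aromatic c, 3 neighbours → 0 H
  atom 4: C, bond orders sum to 2 (valence 4) → 2 H
  atom 5: C, bond orders sum to 1 (valence 4) → 3 H
  atom 6: aromatic c, 2 neighbours → 1 H
  atom 7: aromatic c, 3 neighbours → 0 H
  atom 8: C, bond orders sum to 2 (valence 4) → 2 H
  atom 9: C, bond orders sum to 1 (valence 4) → 3 H
  atom 10: aromatic c, 3 neighbours → 0 H
  atom 11: C, bond orders sum to 1 (valence 4) → 3 H
  atom 12: aromatic c, 3 neighbours → 0 H
  atom 13: N, bond orders sum to 1 (valence 3) → 2 H
Totals → C:11, H:17, N:1, O:1.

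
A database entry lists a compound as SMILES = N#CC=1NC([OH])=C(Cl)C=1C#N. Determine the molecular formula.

C6H2ClN3O

Walk through each heavy atom and fill implicit hydrogens from standard valence (C 4, N 3, O 2, S 2, halogen 1):
  atom 1: N, bond orders sum to 3 (valence 3) → 0 H
  atom 2: C, bond orders sum to 4 (valence 4) → 0 H
  atom 3: C, bond orders sum to 4 (valence 4) → 0 H
  atom 4: N, bond orders sum to 2 (valence 3) → 1 H
  atom 5: C, bond orders sum to 4 (valence 4) → 0 H
  atom 6: O with explicit H count 1
  atom 7: C, bond orders sum to 4 (valence 4) → 0 H
  atom 8: Cl (halogen, monovalent) → 0 H
  atom 9: C, bond orders sum to 4 (valence 4) → 0 H
  atom 10: C, bond orders sum to 4 (valence 4) → 0 H
  atom 11: N, bond orders sum to 3 (valence 3) → 0 H
Totals → C:6, H:2, Cl:1, N:3, O:1.
In Hill order: C6H2ClN3O.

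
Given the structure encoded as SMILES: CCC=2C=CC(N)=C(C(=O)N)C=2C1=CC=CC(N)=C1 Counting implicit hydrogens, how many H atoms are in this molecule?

Walk through each heavy atom and fill implicit hydrogens from standard valence (C 4, N 3, O 2, S 2, halogen 1):
  atom 1: C, bond orders sum to 1 (valence 4) → 3 H
  atom 2: C, bond orders sum to 2 (valence 4) → 2 H
  atom 3: C, bond orders sum to 4 (valence 4) → 0 H
  atom 4: C, bond orders sum to 3 (valence 4) → 1 H
  atom 5: C, bond orders sum to 3 (valence 4) → 1 H
  atom 6: C, bond orders sum to 4 (valence 4) → 0 H
  atom 7: N, bond orders sum to 1 (valence 3) → 2 H
  atom 8: C, bond orders sum to 4 (valence 4) → 0 H
  atom 9: C, bond orders sum to 4 (valence 4) → 0 H
  atom 10: O, bond orders sum to 2 (valence 2) → 0 H
  atom 11: N, bond orders sum to 1 (valence 3) → 2 H
  atom 12: C, bond orders sum to 4 (valence 4) → 0 H
  atom 13: C, bond orders sum to 4 (valence 4) → 0 H
  atom 14: C, bond orders sum to 3 (valence 4) → 1 H
  atom 15: C, bond orders sum to 3 (valence 4) → 1 H
  atom 16: C, bond orders sum to 3 (valence 4) → 1 H
  atom 17: C, bond orders sum to 4 (valence 4) → 0 H
  atom 18: N, bond orders sum to 1 (valence 3) → 2 H
  atom 19: C, bond orders sum to 3 (valence 4) → 1 H
Total hydrogens: 17.

17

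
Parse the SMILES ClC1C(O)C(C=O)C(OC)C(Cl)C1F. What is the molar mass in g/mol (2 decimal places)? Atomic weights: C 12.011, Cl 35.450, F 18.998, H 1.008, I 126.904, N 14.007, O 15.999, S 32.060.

First, the molecular formula is C8H11Cl2FO3 (counting implicit H from valence).
  C: 8 × 12.011 = 96.088
  Cl: 2 × 35.450 = 70.900
  F: 1 × 18.998 = 18.998
  H: 11 × 1.008 = 11.088
  O: 3 × 15.999 = 47.997
Sum: 8×12.011 + 2×35.450 + 1×18.998 + 11×1.008 + 3×15.999 = 245.071 → 245.07 g/mol.

245.07 g/mol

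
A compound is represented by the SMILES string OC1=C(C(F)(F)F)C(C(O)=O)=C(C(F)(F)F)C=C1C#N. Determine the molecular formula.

Walk through each heavy atom and fill implicit hydrogens from standard valence (C 4, N 3, O 2, S 2, halogen 1):
  atom 1: O, bond orders sum to 1 (valence 2) → 1 H
  atom 2: C, bond orders sum to 4 (valence 4) → 0 H
  atom 3: C, bond orders sum to 4 (valence 4) → 0 H
  atom 4: C, bond orders sum to 4 (valence 4) → 0 H
  atom 5: F (halogen, monovalent) → 0 H
  atom 6: F (halogen, monovalent) → 0 H
  atom 7: F (halogen, monovalent) → 0 H
  atom 8: C, bond orders sum to 4 (valence 4) → 0 H
  atom 9: C, bond orders sum to 4 (valence 4) → 0 H
  atom 10: O, bond orders sum to 1 (valence 2) → 1 H
  atom 11: O, bond orders sum to 2 (valence 2) → 0 H
  atom 12: C, bond orders sum to 4 (valence 4) → 0 H
  atom 13: C, bond orders sum to 4 (valence 4) → 0 H
  atom 14: F (halogen, monovalent) → 0 H
  atom 15: F (halogen, monovalent) → 0 H
  atom 16: F (halogen, monovalent) → 0 H
  atom 17: C, bond orders sum to 3 (valence 4) → 1 H
  atom 18: C, bond orders sum to 4 (valence 4) → 0 H
  atom 19: C, bond orders sum to 4 (valence 4) → 0 H
  atom 20: N, bond orders sum to 3 (valence 3) → 0 H
Totals → C:10, H:3, F:6, N:1, O:3.
In Hill order: C10H3F6NO3.

C10H3F6NO3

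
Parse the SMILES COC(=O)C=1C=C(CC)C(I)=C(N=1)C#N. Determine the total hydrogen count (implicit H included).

Walk through each heavy atom and fill implicit hydrogens from standard valence (C 4, N 3, O 2, S 2, halogen 1):
  atom 1: C, bond orders sum to 1 (valence 4) → 3 H
  atom 2: O, bond orders sum to 2 (valence 2) → 0 H
  atom 3: C, bond orders sum to 4 (valence 4) → 0 H
  atom 4: O, bond orders sum to 2 (valence 2) → 0 H
  atom 5: C, bond orders sum to 4 (valence 4) → 0 H
  atom 6: C, bond orders sum to 3 (valence 4) → 1 H
  atom 7: C, bond orders sum to 4 (valence 4) → 0 H
  atom 8: C, bond orders sum to 2 (valence 4) → 2 H
  atom 9: C, bond orders sum to 1 (valence 4) → 3 H
  atom 10: C, bond orders sum to 4 (valence 4) → 0 H
  atom 11: I (halogen, monovalent) → 0 H
  atom 12: C, bond orders sum to 4 (valence 4) → 0 H
  atom 13: N, bond orders sum to 3 (valence 3) → 0 H
  atom 14: C, bond orders sum to 4 (valence 4) → 0 H
  atom 15: N, bond orders sum to 3 (valence 3) → 0 H
Total hydrogens: 9.

9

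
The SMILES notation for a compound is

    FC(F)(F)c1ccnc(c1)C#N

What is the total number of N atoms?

2

Scan the SMILES for N atoms (remember two-letter symbols like Cl and Br are single atoms).
Nitrogen count: 2.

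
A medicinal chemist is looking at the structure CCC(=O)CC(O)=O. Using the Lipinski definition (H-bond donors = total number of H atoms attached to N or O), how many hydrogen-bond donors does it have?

Donors: find every N or O and count the H atoms it carries.
  atom 4 (O): bond orders sum to 2 → 0 H
  atom 7 (O): bond orders sum to 1 → 1 H
  atom 8 (O): bond orders sum to 2 → 0 H
Lipinski HBD = 1.

1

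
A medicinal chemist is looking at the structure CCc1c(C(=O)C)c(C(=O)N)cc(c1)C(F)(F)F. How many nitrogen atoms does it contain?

Scan the SMILES for N atoms (remember two-letter symbols like Cl and Br are single atoms).
Nitrogen count: 1.

1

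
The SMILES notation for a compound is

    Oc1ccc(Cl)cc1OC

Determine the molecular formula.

C7H7ClO2

Walk through each heavy atom and fill implicit hydrogens from standard valence (C 4, N 3, O 2, S 2, halogen 1); for lowercase aromatic atoms, an aromatic c carries 1 H when it has two neighbours and 0 H with three, and aromatic n carries 0 H:
  atom 1: O, bond orders sum to 1 (valence 2) → 1 H
  atom 2: aromatic c, 3 neighbours → 0 H
  atom 3: aromatic c, 2 neighbours → 1 H
  atom 4: aromatic c, 2 neighbours → 1 H
  atom 5: aromatic c, 3 neighbours → 0 H
  atom 6: Cl (halogen, monovalent) → 0 H
  atom 7: aromatic c, 2 neighbours → 1 H
  atom 8: aromatic c, 3 neighbours → 0 H
  atom 9: O, bond orders sum to 2 (valence 2) → 0 H
  atom 10: C, bond orders sum to 1 (valence 4) → 3 H
Totals → C:7, H:7, Cl:1, O:2.
In Hill order: C7H7ClO2.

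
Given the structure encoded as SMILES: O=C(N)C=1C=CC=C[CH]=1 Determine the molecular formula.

Walk through each heavy atom and fill implicit hydrogens from standard valence (C 4, N 3, O 2, S 2, halogen 1):
  atom 1: O, bond orders sum to 2 (valence 2) → 0 H
  atom 2: C, bond orders sum to 4 (valence 4) → 0 H
  atom 3: N, bond orders sum to 1 (valence 3) → 2 H
  atom 4: C, bond orders sum to 4 (valence 4) → 0 H
  atom 5: C, bond orders sum to 3 (valence 4) → 1 H
  atom 6: C, bond orders sum to 3 (valence 4) → 1 H
  atom 7: C, bond orders sum to 3 (valence 4) → 1 H
  atom 8: C, bond orders sum to 3 (valence 4) → 1 H
  atom 9: C with explicit H count 1
Totals → C:7, H:7, N:1, O:1.

C7H7NO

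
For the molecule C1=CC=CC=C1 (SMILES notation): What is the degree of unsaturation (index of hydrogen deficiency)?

4

Degree of unsaturation = (number of rings) + (number of π bonds).
Ring closures in the SMILES: 1.
π bonds: 3 double bonds (each 1 DoU) → 3 DoU from unsaturation.
Total DoU = 1 + 3 = 4.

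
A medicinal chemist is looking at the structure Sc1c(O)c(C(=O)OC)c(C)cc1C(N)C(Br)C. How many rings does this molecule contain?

In SMILES, each pair of matching ring-closure digits denotes one ring-closing bond; the number of such bonds equals the number of independent rings.
Ring-closure bonds here: 1.

1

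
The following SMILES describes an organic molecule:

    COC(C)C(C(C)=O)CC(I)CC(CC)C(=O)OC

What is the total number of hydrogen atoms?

Walk through each heavy atom and fill implicit hydrogens from standard valence (C 4, N 3, O 2, S 2, halogen 1):
  atom 1: C, bond orders sum to 1 (valence 4) → 3 H
  atom 2: O, bond orders sum to 2 (valence 2) → 0 H
  atom 3: C, bond orders sum to 3 (valence 4) → 1 H
  atom 4: C, bond orders sum to 1 (valence 4) → 3 H
  atom 5: C, bond orders sum to 3 (valence 4) → 1 H
  atom 6: C, bond orders sum to 4 (valence 4) → 0 H
  atom 7: C, bond orders sum to 1 (valence 4) → 3 H
  atom 8: O, bond orders sum to 2 (valence 2) → 0 H
  atom 9: C, bond orders sum to 2 (valence 4) → 2 H
  atom 10: C, bond orders sum to 3 (valence 4) → 1 H
  atom 11: I (halogen, monovalent) → 0 H
  atom 12: C, bond orders sum to 2 (valence 4) → 2 H
  atom 13: C, bond orders sum to 3 (valence 4) → 1 H
  atom 14: C, bond orders sum to 2 (valence 4) → 2 H
  atom 15: C, bond orders sum to 1 (valence 4) → 3 H
  atom 16: C, bond orders sum to 4 (valence 4) → 0 H
  atom 17: O, bond orders sum to 2 (valence 2) → 0 H
  atom 18: O, bond orders sum to 2 (valence 2) → 0 H
  atom 19: C, bond orders sum to 1 (valence 4) → 3 H
Total hydrogens: 25.

25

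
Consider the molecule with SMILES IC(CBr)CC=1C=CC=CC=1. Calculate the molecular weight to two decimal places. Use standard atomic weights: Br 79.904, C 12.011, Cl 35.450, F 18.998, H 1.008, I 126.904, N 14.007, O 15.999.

324.99 g/mol

First, the molecular formula is C9H10BrI (counting implicit H from valence).
  Br: 1 × 79.904 = 79.904
  C: 9 × 12.011 = 108.099
  H: 10 × 1.008 = 10.080
  I: 1 × 126.904 = 126.904
Sum: 1×79.904 + 9×12.011 + 10×1.008 + 1×126.904 = 324.987 → 324.99 g/mol.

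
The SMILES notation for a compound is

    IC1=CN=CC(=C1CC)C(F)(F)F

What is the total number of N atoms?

1

Scan the SMILES for N atoms (remember two-letter symbols like Cl and Br are single atoms).
Nitrogen count: 1.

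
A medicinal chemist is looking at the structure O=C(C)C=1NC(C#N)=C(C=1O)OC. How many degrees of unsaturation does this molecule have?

Degree of unsaturation = (number of rings) + (number of π bonds).
Ring closures in the SMILES: 1.
π bonds: 3 double bonds (each 1 DoU), 1 triple bond (each 2 DoU) → 5 DoU from unsaturation.
Total DoU = 1 + 5 = 6.

6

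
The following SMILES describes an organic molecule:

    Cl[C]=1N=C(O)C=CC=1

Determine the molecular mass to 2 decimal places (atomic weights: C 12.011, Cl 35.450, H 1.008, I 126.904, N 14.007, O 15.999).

First, the molecular formula is C5H4ClNO (counting implicit H from valence).
  C: 5 × 12.011 = 60.055
  Cl: 1 × 35.450 = 35.450
  H: 4 × 1.008 = 4.032
  N: 1 × 14.007 = 14.007
  O: 1 × 15.999 = 15.999
Sum: 5×12.011 + 1×35.450 + 4×1.008 + 1×14.007 + 1×15.999 = 129.543 → 129.54 g/mol.

129.54 g/mol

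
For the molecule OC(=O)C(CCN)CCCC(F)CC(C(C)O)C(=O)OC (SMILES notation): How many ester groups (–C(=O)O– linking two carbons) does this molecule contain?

The ester motif appears at heavy-atom position 18 in the SMILES.
Other groups present: 1 carboxylic acid, 1 hydroxyl, 1 primary amine.
Ester count: 1.

1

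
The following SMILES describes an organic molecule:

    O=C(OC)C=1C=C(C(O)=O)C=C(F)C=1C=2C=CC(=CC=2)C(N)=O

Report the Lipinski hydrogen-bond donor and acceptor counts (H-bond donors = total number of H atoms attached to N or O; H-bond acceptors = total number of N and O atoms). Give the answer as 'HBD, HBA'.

3, 6

Donors: find every N or O and count the H atoms it carries.
  atom 1 (O): bond orders sum to 2 → 0 H
  atom 3 (O): bond orders sum to 2 → 0 H
  atom 9 (O): bond orders sum to 1 → 1 H
  atom 10 (O): bond orders sum to 2 → 0 H
  atom 22 (N): bond orders sum to 1 → 2 H
  atom 23 (O): bond orders sum to 2 → 0 H
Lipinski HBD = 3.
Acceptors: N atoms = 1, O atoms = 5 → HBA = 6.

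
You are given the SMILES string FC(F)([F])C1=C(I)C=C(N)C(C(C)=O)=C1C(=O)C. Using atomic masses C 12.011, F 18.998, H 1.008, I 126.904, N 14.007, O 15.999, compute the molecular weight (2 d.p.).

First, the molecular formula is C11H9F3INO2 (counting implicit H from valence).
  C: 11 × 12.011 = 132.121
  F: 3 × 18.998 = 56.994
  H: 9 × 1.008 = 9.072
  I: 1 × 126.904 = 126.904
  N: 1 × 14.007 = 14.007
  O: 2 × 15.999 = 31.998
Sum: 11×12.011 + 3×18.998 + 9×1.008 + 1×126.904 + 1×14.007 + 2×15.999 = 371.096 → 371.10 g/mol.

371.10 g/mol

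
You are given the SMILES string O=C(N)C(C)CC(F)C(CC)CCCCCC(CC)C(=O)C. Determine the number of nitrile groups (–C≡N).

Scan the SMILES for the nitrile motif — none present.
Groups that are present: 1 amide, 1 ketone.

0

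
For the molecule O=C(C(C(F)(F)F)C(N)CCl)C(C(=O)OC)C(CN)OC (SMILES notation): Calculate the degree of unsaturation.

2

Molecular formula: C11H18ClF3N2O4.
DoU = (2C + 2 + N − H − X) / 2, where X is the halogen count and O/S are ignored.
    = (2·11 + 2 + 2 − 18 − 4) / 2 = 4 / 2 = 2.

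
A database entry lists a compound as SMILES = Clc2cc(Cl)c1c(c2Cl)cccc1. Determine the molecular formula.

Walk through each heavy atom and fill implicit hydrogens from standard valence (C 4, N 3, O 2, S 2, halogen 1); for lowercase aromatic atoms, an aromatic c carries 1 H when it has two neighbours and 0 H with three, and aromatic n carries 0 H:
  atom 1: Cl (halogen, monovalent) → 0 H
  atom 2: aromatic c, 3 neighbours → 0 H
  atom 3: aromatic c, 2 neighbours → 1 H
  atom 4: aromatic c, 3 neighbours → 0 H
  atom 5: Cl (halogen, monovalent) → 0 H
  atom 6: aromatic c, 3 neighbours → 0 H
  atom 7: aromatic c, 3 neighbours → 0 H
  atom 8: aromatic c, 3 neighbours → 0 H
  atom 9: Cl (halogen, monovalent) → 0 H
  atom 10: aromatic c, 2 neighbours → 1 H
  atom 11: aromatic c, 2 neighbours → 1 H
  atom 12: aromatic c, 2 neighbours → 1 H
  atom 13: aromatic c, 2 neighbours → 1 H
Totals → C:10, H:5, Cl:3.

C10H5Cl3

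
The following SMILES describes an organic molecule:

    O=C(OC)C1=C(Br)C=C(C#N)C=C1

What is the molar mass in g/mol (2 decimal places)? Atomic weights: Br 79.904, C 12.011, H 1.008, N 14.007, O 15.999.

240.06 g/mol

First, the molecular formula is C9H6BrNO2 (counting implicit H from valence).
  Br: 1 × 79.904 = 79.904
  C: 9 × 12.011 = 108.099
  H: 6 × 1.008 = 6.048
  N: 1 × 14.007 = 14.007
  O: 2 × 15.999 = 31.998
Sum: 1×79.904 + 9×12.011 + 6×1.008 + 1×14.007 + 2×15.999 = 240.056 → 240.06 g/mol.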